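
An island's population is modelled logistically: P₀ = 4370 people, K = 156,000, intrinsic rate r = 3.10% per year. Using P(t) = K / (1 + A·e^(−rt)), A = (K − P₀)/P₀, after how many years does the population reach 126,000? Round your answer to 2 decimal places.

A = (156000 − 4370)/4370 = 34.69794
126000 = 156000/(1 + 34.69794·e^(−0.031t)) → 1 + 34.69794·e^(−0.031t) = 1.2381
e^(−0.031t) = 0.006862 → t = ln(145.73135)/0.031 = 4.98176/0.031

t ≈ 160.70 years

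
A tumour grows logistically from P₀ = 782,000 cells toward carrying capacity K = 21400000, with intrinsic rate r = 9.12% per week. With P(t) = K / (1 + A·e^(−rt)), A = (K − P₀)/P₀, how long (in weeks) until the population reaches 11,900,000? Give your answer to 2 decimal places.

A = (21400000 − 782000)/782000 = 26.36573
11900000 = 21400000/(1 + 26.36573·e^(−0.0912t)) → 1 + 26.36573·e^(−0.0912t) = 1.79832
e^(−0.0912t) = 0.030279 → t = ln(33.02654)/0.0912 = 3.49731/0.0912

t ≈ 38.35 weeks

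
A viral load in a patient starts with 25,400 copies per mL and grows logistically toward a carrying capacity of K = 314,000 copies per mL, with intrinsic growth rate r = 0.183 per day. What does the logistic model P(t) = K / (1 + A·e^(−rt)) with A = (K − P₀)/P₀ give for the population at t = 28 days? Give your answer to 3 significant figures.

A = (314000 − 25400)/25400 = 11.3622
P(28) = 314000 / (1 + 11.3622·e^(−0.183·28)) = 314000 / (1 + 11.3622·0.005952)
= 314000 / 1.06763 ≈ 294109.46

≈ 294,000 copies per mL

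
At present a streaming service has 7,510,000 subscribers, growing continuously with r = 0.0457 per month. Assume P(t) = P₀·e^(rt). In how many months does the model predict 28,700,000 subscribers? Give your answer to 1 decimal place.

28700000 = 7510000 · e^(0.0457·t)
t = ln(28700000/7510000) / 0.0457 = ln(3.82157) / 0.0457 = 1.34066 / 0.0457

t ≈ 29.3 months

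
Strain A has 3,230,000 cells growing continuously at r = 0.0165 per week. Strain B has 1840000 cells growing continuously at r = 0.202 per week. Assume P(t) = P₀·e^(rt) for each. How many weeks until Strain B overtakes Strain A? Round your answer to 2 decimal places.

t ≈ 3.03 weeks

3230000·e^(0.0165t) = 1840000·e^(0.202t)
3230000/1840000 = e^((0.202 − 0.0165)t) → ln(1.75543) = 0.1855·t
t = 0.56272 / 0.1855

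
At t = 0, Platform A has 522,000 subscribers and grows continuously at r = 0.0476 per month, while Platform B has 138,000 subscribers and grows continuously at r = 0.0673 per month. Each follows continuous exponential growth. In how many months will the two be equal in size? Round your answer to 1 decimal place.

522000·e^(0.0476t) = 138000·e^(0.0673t)
522000/138000 = e^((0.0673 − 0.0476)t) → ln(3.78261) = 0.0197·t
t = 1.33041 / 0.0197

t ≈ 67.5 months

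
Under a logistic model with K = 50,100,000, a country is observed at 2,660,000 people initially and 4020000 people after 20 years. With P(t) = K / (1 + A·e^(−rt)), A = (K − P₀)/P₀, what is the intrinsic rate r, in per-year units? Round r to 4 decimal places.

A = (50100000 − 2660000)/2660000 = 17.83459
4020000 = 50100000/(1 + 17.83459·e^(−r·20)) → e^(−20r) = (12.46269 − 1)/17.83459 = 0.642722
r = −ln(0.642722)/20 = 0.44204/20

r ≈ 0.0221 per year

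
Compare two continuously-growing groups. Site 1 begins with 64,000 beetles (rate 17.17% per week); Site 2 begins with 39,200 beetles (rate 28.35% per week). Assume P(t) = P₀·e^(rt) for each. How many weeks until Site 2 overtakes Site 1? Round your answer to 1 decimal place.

64000·e^(0.1717t) = 39200·e^(0.2835t)
64000/39200 = e^((0.2835 − 0.1717)t) → ln(1.63265) = 0.1118·t
t = 0.49021 / 0.1118

t ≈ 4.4 weeks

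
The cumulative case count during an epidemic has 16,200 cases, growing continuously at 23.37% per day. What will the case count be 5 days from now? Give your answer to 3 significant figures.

P(5) = 16200 · e^(0.2337·5) = 16200 · e^(1.1685)
= 16200 · 3.21716 ≈ 52118.05

≈ 52,100 cases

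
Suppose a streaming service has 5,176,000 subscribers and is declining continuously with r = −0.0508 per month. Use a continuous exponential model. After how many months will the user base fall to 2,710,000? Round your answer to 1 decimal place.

t ≈ 12.7 months

2710000 = 5176000 · e^(-0.0508·t)
t = ln(2710000/5176000) / -0.0508 = ln(0.52357) / -0.0508 = -0.64708 / -0.0508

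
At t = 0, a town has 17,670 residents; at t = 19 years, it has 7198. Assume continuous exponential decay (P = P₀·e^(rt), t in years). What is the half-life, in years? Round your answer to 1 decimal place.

r = ln(7198/17670) / 19 = ln(0.40736) / 19 ≈ -0.047267 per year
half-life = ln 2 / |r| = 0.69315 / 0.047267

half-life ≈ 14.7 years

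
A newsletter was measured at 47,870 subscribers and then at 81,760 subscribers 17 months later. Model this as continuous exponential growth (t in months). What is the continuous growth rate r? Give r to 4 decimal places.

81760 = 47870 · e^(r·17)
e^(17r) = 81760/47870 = 1.70796
r = ln(1.70796) / 17 = 0.5353 / 17

r ≈ 0.0315 per month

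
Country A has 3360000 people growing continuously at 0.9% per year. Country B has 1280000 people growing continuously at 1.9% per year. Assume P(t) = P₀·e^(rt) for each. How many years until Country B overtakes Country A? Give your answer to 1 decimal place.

t ≈ 96.5 years

3360000·e^(0.009t) = 1280000·e^(0.019t)
3360000/1280000 = e^((0.019 − 0.009)t) → ln(2.625) = 0.01·t
t = 0.96508 / 0.01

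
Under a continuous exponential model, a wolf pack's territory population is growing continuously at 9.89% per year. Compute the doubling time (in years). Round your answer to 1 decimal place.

doubling time = ln(2) / |r| = 0.69315 / 0.0989

doubling time ≈ 7.0 years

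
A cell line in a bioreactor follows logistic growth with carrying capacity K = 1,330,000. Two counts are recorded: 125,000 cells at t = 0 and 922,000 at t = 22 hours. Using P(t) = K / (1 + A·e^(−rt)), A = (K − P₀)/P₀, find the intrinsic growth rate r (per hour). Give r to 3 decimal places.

A = (1330000 − 125000)/125000 = 9.64
922000 = 1330000/(1 + 9.64·e^(−r·22)) → e^(−22r) = (1.44252 − 1)/9.64 = 0.045904
r = −ln(0.045904)/22 = 3.0812/22

r ≈ 0.140 per hour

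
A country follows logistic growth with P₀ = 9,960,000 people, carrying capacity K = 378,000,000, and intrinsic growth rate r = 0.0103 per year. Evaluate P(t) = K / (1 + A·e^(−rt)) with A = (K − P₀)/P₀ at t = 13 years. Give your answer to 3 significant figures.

A = (378000000 − 9960000)/9960000 = 36.95181
P(13) = 378000000 / (1 + 36.95181·e^(−0.0103·13)) = 378000000 / (1 + 36.95181·0.874678)
= 378000000 / 33.32092 ≈ 11344226.15

≈ 11,300,000 people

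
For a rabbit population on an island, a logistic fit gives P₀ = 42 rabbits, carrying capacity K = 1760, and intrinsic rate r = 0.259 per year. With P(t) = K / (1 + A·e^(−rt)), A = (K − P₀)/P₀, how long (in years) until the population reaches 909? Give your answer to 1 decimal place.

A = (1760 − 42)/42 = 40.90476
909 = 1760/(1 + 40.90476·e^(−0.259t)) → 1 + 40.90476·e^(−0.259t) = 1.93619
e^(−0.259t) = 0.022887 → t = ln(43.69263)/0.259 = 3.77718/0.259

t ≈ 14.6 years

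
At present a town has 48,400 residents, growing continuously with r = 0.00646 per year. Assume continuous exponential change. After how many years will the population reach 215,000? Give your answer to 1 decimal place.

215000 = 48400 · e^(0.00646·t)
t = ln(215000/48400) / 0.00646 = ln(4.44215) / 0.00646 = 1.49114 / 0.00646

t ≈ 230.8 years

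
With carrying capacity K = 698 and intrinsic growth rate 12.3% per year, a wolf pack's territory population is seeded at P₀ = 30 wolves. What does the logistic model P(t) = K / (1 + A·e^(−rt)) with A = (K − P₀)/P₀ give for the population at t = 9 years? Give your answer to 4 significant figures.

≈ 83.49 wolves

A = (698 − 30)/30 = 22.26667
P(9) = 698 / (1 + 22.26667·e^(−0.123·9)) = 698 / (1 + 22.26667·0.330549)
= 698 / 8.36023 ≈ 83.49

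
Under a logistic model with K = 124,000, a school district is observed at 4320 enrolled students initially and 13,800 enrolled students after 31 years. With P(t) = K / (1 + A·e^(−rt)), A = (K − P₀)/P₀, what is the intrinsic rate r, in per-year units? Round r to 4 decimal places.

A = (124000 − 4320)/4320 = 27.7037
13800 = 124000/(1 + 27.7037·e^(−r·31)) → e^(−31r) = (8.98551 − 1)/27.7037 = 0.288247
r = −ln(0.288247)/31 = 1.24394/31

r ≈ 0.0401 per year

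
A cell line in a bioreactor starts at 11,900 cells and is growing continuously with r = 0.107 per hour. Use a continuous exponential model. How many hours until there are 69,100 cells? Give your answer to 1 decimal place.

t ≈ 16.4 hours

69100 = 11900 · e^(0.107·t)
t = ln(69100/11900) / 0.107 = ln(5.80672) / 0.107 = 1.75902 / 0.107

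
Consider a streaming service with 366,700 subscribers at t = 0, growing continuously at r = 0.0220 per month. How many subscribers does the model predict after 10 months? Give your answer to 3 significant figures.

P(10) = 366700 · e^(0.022·10) = 366700 · e^(0.22)
= 366700 · 1.24608 ≈ 456936.34

≈ 457,000 subscribers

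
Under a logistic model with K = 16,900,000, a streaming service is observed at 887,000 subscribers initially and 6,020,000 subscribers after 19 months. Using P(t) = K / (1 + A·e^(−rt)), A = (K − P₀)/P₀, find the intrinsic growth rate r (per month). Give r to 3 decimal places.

A = (16900000 − 887000)/887000 = 18.05299
6020000 = 16900000/(1 + 18.05299·e^(−r·19)) → e^(−19r) = (2.80731 − 1)/18.05299 = 0.100111
r = −ln(0.100111)/19 = 2.30147/19

r ≈ 0.121 per month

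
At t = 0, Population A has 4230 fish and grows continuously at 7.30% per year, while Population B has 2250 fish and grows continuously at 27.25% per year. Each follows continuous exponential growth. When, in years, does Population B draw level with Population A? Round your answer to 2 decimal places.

t ≈ 3.16 years

4230·e^(0.073t) = 2250·e^(0.2725t)
4230/2250 = e^((0.2725 − 0.073)t) → ln(1.88) = 0.1995·t
t = 0.63127 / 0.1995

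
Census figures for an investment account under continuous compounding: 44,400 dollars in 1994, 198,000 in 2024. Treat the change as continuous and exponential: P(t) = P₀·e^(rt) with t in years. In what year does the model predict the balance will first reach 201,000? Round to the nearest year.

year 2024

r = ln(198000/44400) / 30 = 1.49503/30 ≈ 0.049834 per year
t = ln(201000/44400) / r = 1.51007/0.049834 ≈ 30.3 years after 1994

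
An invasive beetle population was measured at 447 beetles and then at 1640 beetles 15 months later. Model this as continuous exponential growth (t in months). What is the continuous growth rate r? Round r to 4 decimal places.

1640 = 447 · e^(r·15)
e^(15r) = 1640/447 = 3.6689
r = ln(3.6689) / 15 = 1.29989 / 15

r ≈ 0.0867 per month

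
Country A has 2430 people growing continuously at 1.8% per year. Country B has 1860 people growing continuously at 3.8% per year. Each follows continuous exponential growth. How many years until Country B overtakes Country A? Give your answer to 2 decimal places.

2430·e^(0.018t) = 1860·e^(0.038t)
2430/1860 = e^((0.038 − 0.018)t) → ln(1.30645) = 0.02·t
t = 0.26731 / 0.02

t ≈ 13.37 years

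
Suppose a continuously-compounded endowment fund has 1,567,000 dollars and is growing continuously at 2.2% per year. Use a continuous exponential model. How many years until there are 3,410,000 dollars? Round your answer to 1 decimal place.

t ≈ 35.3 years

3410000 = 1567000 · e^(0.022·t)
t = ln(3410000/1567000) / 0.022 = ln(2.17613) / 0.022 = 0.77755 / 0.022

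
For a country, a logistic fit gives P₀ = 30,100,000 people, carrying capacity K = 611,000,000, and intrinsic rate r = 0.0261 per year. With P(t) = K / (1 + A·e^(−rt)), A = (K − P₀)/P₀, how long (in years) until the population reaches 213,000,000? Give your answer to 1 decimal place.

A = (611000000 − 30100000)/30100000 = 19.299
213000000 = 611000000/(1 + 19.299·e^(−0.0261t)) → 1 + 19.299·e^(−0.0261t) = 2.86854
e^(−0.0261t) = 0.096821 → t = ln(10.32836)/0.0261 = 2.33489/0.0261

t ≈ 89.5 years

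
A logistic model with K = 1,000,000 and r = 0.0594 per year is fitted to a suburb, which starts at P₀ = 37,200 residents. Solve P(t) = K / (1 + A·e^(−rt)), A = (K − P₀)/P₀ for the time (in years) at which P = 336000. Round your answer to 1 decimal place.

A = (1000000 − 37200)/37200 = 25.88172
336000 = 1000000/(1 + 25.88172·e^(−0.0594t)) → 1 + 25.88172·e^(−0.0594t) = 2.97619
e^(−0.0594t) = 0.076355 → t = ln(13.09677)/0.0594 = 2.57237/0.0594

t ≈ 43.3 years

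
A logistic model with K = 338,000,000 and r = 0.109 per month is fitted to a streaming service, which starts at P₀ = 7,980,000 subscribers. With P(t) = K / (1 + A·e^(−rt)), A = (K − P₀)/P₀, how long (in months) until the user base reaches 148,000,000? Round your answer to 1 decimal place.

t ≈ 31.9 months

A = (338000000 − 7980000)/7980000 = 41.35589
148000000 = 338000000/(1 + 41.35589·e^(−0.109t)) → 1 + 41.35589·e^(−0.109t) = 2.28378
e^(−0.109t) = 0.031042 → t = ln(32.21406)/0.109 = 3.4724/0.109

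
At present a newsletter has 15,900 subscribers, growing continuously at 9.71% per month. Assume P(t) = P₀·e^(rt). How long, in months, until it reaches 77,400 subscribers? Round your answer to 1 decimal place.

77400 = 15900 · e^(0.0971·t)
t = ln(77400/15900) / 0.0971 = ln(4.86792) / 0.0971 = 1.58267 / 0.0971

t ≈ 16.3 months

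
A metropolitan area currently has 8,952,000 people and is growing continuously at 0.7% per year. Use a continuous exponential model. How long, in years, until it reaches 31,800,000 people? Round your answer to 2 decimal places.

t ≈ 181.08 years

31800000 = 8952000 · e^(0.007·t)
t = ln(31800000/8952000) / 0.007 = ln(3.55228) / 0.007 = 1.26759 / 0.007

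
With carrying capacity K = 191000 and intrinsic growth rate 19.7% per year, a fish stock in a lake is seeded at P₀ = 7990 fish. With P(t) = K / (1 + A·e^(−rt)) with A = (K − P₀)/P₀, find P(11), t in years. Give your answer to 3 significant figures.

A = (191000 − 7990)/7990 = 22.90488
P(11) = 191000 / (1 + 22.90488·e^(−0.197·11)) = 191000 / (1 + 22.90488·0.114521)
= 191000 / 3.62308 ≈ 52717.55

≈ 52,700 fish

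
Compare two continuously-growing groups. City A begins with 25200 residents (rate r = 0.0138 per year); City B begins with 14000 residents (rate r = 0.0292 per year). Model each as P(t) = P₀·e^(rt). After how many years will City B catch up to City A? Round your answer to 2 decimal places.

25200·e^(0.0138t) = 14000·e^(0.0292t)
25200/14000 = e^((0.0292 − 0.0138)t) → ln(1.8) = 0.0154·t
t = 0.58779 / 0.0154

t ≈ 38.17 years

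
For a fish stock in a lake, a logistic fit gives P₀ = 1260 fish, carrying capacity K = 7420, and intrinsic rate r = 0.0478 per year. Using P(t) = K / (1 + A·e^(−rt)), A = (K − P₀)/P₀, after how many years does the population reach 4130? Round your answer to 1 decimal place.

A = (7420 − 1260)/1260 = 4.88889
4130 = 7420/(1 + 4.88889·e^(−0.0478t)) → 1 + 4.88889·e^(−0.0478t) = 1.79661
e^(−0.0478t) = 0.162943 → t = ln(6.13712)/0.0478 = 1.81435/0.0478

t ≈ 38.0 years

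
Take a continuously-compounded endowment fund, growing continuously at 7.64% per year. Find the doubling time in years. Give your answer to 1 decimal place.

doubling time = ln(2) / |r| = 0.69315 / 0.0764

doubling time ≈ 9.1 years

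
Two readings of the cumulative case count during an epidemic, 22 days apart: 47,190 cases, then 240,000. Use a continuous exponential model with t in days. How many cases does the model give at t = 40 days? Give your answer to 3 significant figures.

≈ 908,000 cases

r = ln(240000/47190) / 22 ≈ 0.07393 per day
P(40) = 47190 · e^(0.07393·40) = 47190 · 19.24391 ≈ 908119.88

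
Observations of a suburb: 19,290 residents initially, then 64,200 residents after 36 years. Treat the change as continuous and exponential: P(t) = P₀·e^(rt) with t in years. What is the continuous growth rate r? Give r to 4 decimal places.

64200 = 19290 · e^(r·36)
e^(36r) = 64200/19290 = 3.32815
r = ln(3.32815) / 36 = 1.20242 / 36

r ≈ 0.0334 per year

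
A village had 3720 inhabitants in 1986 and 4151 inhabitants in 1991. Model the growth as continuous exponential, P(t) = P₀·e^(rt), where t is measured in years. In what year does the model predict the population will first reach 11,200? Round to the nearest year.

year 2036

r = ln(4151/3720) / 5 = 0.10963/5 ≈ 0.021925 per year
t = ln(11200/3720) / r = 1.10219/0.021925 ≈ 50.27 years after 1986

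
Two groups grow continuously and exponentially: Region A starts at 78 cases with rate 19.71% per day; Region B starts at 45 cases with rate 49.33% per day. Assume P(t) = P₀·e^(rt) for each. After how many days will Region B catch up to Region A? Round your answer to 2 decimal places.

78·e^(0.1971t) = 45·e^(0.4933t)
78/45 = e^((0.4933 − 0.1971)t) → ln(1.73333) = 0.2962·t
t = 0.55005 / 0.2962

t ≈ 1.86 days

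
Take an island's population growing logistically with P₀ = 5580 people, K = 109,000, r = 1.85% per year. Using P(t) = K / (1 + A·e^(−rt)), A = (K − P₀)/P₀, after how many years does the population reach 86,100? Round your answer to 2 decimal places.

t ≈ 229.40 years

A = (109000 − 5580)/5580 = 18.53405
86100 = 109000/(1 + 18.53405·e^(−0.0185t)) → 1 + 18.53405·e^(−0.0185t) = 1.26597
e^(−0.0185t) = 0.01435 → t = ln(69.68479)/0.0185 = 4.24398/0.0185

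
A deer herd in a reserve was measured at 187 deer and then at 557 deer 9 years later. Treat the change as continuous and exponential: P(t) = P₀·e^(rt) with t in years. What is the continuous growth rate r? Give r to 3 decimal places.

r ≈ 0.121 per year

557 = 187 · e^(r·9)
e^(9r) = 557/187 = 2.97861
r = ln(2.97861) / 9 = 1.09146 / 9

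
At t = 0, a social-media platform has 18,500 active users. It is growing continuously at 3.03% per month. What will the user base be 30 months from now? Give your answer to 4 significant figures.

≈ 45,910 active users

P(30) = 18500 · e^(0.0303·30) = 18500 · e^(0.909)
= 18500 · 2.48184 ≈ 45914.03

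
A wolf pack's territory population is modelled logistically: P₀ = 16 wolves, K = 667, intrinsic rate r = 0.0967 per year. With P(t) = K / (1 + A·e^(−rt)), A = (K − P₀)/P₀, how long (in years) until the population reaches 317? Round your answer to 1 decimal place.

t ≈ 37.3 years

A = (667 − 16)/16 = 40.6875
317 = 667/(1 + 40.6875·e^(−0.0967t)) → 1 + 40.6875·e^(−0.0967t) = 2.1041
e^(−0.0967t) = 0.027136 → t = ln(36.85125)/0.0967 = 3.60689/0.0967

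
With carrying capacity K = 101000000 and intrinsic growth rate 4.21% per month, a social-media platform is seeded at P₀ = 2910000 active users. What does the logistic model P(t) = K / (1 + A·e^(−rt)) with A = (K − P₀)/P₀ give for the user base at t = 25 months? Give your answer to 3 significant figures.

≈ 7,910,000 active users

A = (101000000 − 2910000)/2910000 = 33.7079
P(25) = 101000000 / (1 + 33.7079·e^(−0.0421·25)) = 101000000 / (1 + 33.7079·0.349064)
= 101000000 / 12.76622 ≈ 7911506.66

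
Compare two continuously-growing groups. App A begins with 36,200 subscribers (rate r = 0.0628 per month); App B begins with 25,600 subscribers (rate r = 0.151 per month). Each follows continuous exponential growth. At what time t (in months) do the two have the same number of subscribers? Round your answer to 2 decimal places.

36200·e^(0.0628t) = 25600·e^(0.151t)
36200/25600 = e^((0.151 − 0.0628)t) → ln(1.41406) = 0.0882·t
t = 0.34647 / 0.0882

t ≈ 3.93 months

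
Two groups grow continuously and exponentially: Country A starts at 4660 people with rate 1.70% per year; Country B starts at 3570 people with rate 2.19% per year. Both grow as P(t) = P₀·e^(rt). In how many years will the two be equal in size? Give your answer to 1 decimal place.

4660·e^(0.017t) = 3570·e^(0.0219t)
4660/3570 = e^((0.0219 − 0.017)t) → ln(1.30532) = 0.0049·t
t = 0.26645 / 0.0049

t ≈ 54.4 years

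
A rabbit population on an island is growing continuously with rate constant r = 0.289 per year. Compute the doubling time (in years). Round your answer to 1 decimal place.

doubling time = ln(2) / |r| = 0.69315 / 0.289

doubling time ≈ 2.4 years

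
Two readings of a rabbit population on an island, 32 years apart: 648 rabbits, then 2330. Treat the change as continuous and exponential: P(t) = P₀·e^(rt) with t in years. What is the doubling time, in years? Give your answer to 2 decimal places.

r = ln(2330/648) / 32 = ln(3.59568) / 32 ≈ 0.039992 per year
doubling time = ln 2 / |r| = 0.69315 / 0.039992

doubling time ≈ 17.33 years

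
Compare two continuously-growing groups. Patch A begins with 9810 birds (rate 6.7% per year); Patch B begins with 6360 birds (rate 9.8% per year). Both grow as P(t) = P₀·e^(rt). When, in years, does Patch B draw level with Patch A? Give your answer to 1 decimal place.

t ≈ 14.0 years

9810·e^(0.067t) = 6360·e^(0.098t)
9810/6360 = e^((0.098 − 0.067)t) → ln(1.54245) = 0.031·t
t = 0.43337 / 0.031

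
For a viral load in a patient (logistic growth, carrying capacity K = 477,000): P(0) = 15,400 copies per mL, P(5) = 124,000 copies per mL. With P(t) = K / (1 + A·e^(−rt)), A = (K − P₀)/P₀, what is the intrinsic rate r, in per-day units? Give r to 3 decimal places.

A = (477000 − 15400)/15400 = 29.97403
124000 = 477000/(1 + 29.97403·e^(−r·5)) → e^(−5r) = (3.84677 − 1)/29.97403 = 0.094975
r = −ln(0.094975)/5 = 2.35414/5

r ≈ 0.471 per day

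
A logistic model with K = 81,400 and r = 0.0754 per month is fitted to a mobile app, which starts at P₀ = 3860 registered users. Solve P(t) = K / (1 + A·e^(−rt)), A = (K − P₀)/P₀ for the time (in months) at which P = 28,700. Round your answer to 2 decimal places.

t ≈ 31.73 months

A = (81400 − 3860)/3860 = 20.08808
28700 = 81400/(1 + 20.08808·e^(−0.0754t)) → 1 + 20.08808·e^(−0.0754t) = 2.83624
e^(−0.0754t) = 0.091409 → t = ln(10.93981)/0.0754 = 2.39241/0.0754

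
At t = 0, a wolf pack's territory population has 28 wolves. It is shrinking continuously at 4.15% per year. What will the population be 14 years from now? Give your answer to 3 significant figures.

≈ 15.7 wolves

P(14) = 28 · e^(-0.0415·14) = 28 · e^(-0.581)
= 28 · 0.55934 ≈ 15.66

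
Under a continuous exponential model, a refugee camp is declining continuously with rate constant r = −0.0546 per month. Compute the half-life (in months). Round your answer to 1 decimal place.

half-life = ln(2) / |r| = 0.69315 / 0.0546

half-life ≈ 12.7 months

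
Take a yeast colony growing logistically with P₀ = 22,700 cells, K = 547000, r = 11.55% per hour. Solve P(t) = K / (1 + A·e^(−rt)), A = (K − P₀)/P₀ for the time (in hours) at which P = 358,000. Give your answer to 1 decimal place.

t ≈ 32.7 hours

A = (547000 − 22700)/22700 = 23.09692
358000 = 547000/(1 + 23.09692·e^(−0.1155t)) → 1 + 23.09692·e^(−0.1155t) = 1.52793
e^(−0.1155t) = 0.022857 → t = ln(43.74971)/0.1155 = 3.77849/0.1155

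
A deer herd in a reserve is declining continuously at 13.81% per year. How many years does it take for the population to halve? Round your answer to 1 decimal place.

half-life ≈ 5.0 years

half-life = ln(2) / |r| = 0.69315 / 0.1381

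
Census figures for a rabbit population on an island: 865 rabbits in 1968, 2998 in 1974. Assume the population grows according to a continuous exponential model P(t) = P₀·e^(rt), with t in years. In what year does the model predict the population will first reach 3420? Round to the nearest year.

year 1975

r = ln(2998/865) / 6 = 1.24297/6 ≈ 0.207162 per year
t = ln(3420/865) / r = 1.37467/0.207162 ≈ 6.64 years after 1968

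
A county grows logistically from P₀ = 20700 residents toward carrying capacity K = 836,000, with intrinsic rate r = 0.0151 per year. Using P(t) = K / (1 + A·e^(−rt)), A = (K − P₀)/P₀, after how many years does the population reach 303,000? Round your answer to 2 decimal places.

t ≈ 205.87 years

A = (836000 − 20700)/20700 = 39.38647
303000 = 836000/(1 + 39.38647·e^(−0.0151t)) → 1 + 39.38647·e^(−0.0151t) = 2.75908
e^(−0.0151t) = 0.044662 → t = ln(22.39043)/0.0151 = 3.10863/0.0151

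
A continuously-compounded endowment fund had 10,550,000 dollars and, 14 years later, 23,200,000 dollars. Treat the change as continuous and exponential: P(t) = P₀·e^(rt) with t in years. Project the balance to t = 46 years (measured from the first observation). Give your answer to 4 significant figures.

r = ln(23200000/10550000) / 14 ≈ 0.056288 per year
P(46) = 10550000 · e^(0.056288·46) = 10550000 · 13.31951 ≈ 140520800.14

≈ 140,500,000 dollars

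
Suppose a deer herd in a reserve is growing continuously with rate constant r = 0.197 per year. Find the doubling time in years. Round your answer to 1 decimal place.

doubling time = ln(2) / |r| = 0.69315 / 0.197

doubling time ≈ 3.5 years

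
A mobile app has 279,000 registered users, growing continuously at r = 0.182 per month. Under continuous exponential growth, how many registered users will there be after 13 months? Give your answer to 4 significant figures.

P(13) = 279000 · e^(0.182·13) = 279000 · e^(2.366)
= 279000 · 10.65469 ≈ 2972658

≈ 2,973,000 registered users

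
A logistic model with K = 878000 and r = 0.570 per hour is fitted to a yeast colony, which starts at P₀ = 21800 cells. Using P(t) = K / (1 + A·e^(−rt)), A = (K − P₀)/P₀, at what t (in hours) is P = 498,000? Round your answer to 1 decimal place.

t ≈ 6.9 hours

A = (878000 − 21800)/21800 = 39.27523
498000 = 878000/(1 + 39.27523·e^(−0.57t)) → 1 + 39.27523·e^(−0.57t) = 1.76305
e^(−0.57t) = 0.019428 → t = ln(51.47122)/0.57 = 3.94102/0.57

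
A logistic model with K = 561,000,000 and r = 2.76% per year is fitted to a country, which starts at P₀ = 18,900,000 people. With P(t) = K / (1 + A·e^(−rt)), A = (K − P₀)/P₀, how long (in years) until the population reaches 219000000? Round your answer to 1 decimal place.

A = (561000000 − 18900000)/18900000 = 28.68254
219000000 = 561000000/(1 + 28.68254·e^(−0.0276t)) → 1 + 28.68254·e^(−0.0276t) = 2.56164
e^(−0.0276t) = 0.054446 → t = ln(18.36689)/0.0276 = 2.91055/0.0276

t ≈ 105.5 years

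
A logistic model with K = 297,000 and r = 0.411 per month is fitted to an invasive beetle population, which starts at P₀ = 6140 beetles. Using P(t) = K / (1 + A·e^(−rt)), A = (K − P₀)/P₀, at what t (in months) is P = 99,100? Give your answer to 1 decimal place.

t ≈ 7.7 months

A = (297000 − 6140)/6140 = 47.37134
99100 = 297000/(1 + 47.37134·e^(−0.411t)) → 1 + 47.37134·e^(−0.411t) = 2.99697
e^(−0.411t) = 0.042156 → t = ln(23.72157)/0.411 = 3.16638/0.411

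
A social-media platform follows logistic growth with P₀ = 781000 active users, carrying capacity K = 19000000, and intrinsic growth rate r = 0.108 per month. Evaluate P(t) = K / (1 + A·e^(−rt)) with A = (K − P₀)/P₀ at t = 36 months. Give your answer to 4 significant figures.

≈ 12,860,000 active users

A = (19000000 − 781000)/781000 = 23.32778
P(36) = 19000000 / (1 + 23.32778·e^(−0.108·36)) = 19000000 / (1 + 23.32778·0.020486)
= 19000000 / 1.4779 ≈ 12856084.11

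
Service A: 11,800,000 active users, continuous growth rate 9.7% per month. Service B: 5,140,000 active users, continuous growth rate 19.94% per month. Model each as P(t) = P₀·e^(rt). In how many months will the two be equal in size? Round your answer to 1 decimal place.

t ≈ 8.1 months

11800000·e^(0.097t) = 5140000·e^(0.1994t)
11800000/5140000 = e^((0.1994 − 0.097)t) → ln(2.29572) = 0.1024·t
t = 0.83105 / 0.1024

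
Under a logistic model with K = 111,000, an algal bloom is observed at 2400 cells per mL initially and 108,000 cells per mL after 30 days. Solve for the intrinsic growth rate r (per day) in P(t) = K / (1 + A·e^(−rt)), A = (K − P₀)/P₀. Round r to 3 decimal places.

A = (111000 − 2400)/2400 = 45.25
108000 = 111000/(1 + 45.25·e^(−r·30)) → e^(−30r) = (1.02778 − 1)/45.25 = 0.000614
r = −ln(0.000614)/30 = 7.39572/30

r ≈ 0.247 per day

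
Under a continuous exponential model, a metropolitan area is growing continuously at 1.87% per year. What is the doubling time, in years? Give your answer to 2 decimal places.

doubling time = ln(2) / |r| = 0.69315 / 0.0187

doubling time ≈ 37.07 years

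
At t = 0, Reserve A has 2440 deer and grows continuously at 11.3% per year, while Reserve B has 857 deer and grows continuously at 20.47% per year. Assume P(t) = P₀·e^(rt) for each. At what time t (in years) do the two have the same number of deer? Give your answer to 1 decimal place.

2440·e^(0.113t) = 857·e^(0.2047t)
2440/857 = e^((0.2047 − 0.113)t) → ln(2.84714) = 0.0917·t
t = 1.04632 / 0.0917

t ≈ 11.4 years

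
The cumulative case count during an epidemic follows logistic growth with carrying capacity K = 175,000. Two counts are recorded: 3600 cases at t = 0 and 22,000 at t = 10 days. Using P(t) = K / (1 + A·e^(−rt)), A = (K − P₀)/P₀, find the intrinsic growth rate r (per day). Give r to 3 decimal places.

r ≈ 0.192 per day

A = (175000 − 3600)/3600 = 47.61111
22000 = 175000/(1 + 47.61111·e^(−r·10)) → e^(−10r) = (7.95455 − 1)/47.61111 = 0.14607
r = −ln(0.14607)/10 = 1.92367/10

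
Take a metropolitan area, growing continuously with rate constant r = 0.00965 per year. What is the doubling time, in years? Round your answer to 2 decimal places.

doubling time = ln(2) / |r| = 0.69315 / 0.00965

doubling time ≈ 71.83 years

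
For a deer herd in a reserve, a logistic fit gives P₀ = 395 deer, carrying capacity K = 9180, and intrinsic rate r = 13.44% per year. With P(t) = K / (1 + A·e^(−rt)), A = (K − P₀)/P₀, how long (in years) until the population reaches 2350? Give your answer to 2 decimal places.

t ≈ 15.14 years

A = (9180 − 395)/395 = 22.24051
2350 = 9180/(1 + 22.24051·e^(−0.1344t)) → 1 + 22.24051·e^(−0.1344t) = 3.90638
e^(−0.1344t) = 0.13068 → t = ln(7.6523)/0.1344 = 2.03501/0.1344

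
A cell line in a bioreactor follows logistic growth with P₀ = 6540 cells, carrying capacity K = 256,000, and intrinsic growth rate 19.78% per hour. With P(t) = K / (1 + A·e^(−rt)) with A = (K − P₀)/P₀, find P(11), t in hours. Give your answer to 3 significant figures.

A = (256000 − 6540)/6540 = 38.14373
P(11) = 256000 / (1 + 38.14373·e^(−0.1978·11)) = 256000 / (1 + 38.14373·0.113517)
= 256000 / 5.32997 ≈ 48030.26

≈ 48,000 cells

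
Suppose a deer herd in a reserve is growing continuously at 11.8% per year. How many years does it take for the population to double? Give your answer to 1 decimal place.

doubling time = ln(2) / |r| = 0.69315 / 0.118

doubling time ≈ 5.9 years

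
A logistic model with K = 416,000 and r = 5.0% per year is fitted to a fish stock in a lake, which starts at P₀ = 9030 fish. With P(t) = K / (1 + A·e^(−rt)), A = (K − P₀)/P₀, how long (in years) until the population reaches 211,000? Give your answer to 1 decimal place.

t ≈ 76.7 years

A = (416000 − 9030)/9030 = 45.06866
211000 = 416000/(1 + 45.06866·e^(−0.05t)) → 1 + 45.06866·e^(−0.05t) = 1.97156
e^(−0.05t) = 0.021557 → t = ln(46.38774)/0.05 = 3.83704/0.05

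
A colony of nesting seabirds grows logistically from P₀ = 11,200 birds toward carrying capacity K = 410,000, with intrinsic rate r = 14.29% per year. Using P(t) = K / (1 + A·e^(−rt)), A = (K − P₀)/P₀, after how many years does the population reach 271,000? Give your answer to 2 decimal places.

t ≈ 29.67 years

A = (410000 − 11200)/11200 = 35.60714
271000 = 410000/(1 + 35.60714·e^(−0.1429t)) → 1 + 35.60714·e^(−0.1429t) = 1.51292
e^(−0.1429t) = 0.014405 → t = ln(69.42112)/0.1429 = 4.24019/0.1429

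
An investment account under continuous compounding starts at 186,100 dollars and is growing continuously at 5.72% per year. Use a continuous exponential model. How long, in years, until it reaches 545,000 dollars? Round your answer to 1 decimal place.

545000 = 186100 · e^(0.0572·t)
t = ln(545000/186100) / 0.0572 = ln(2.92853) / 0.0572 = 1.0745 / 0.0572

t ≈ 18.8 years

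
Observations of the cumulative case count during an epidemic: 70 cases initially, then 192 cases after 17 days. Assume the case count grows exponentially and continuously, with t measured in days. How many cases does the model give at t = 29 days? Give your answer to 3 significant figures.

≈ 391 cases

r = ln(192/70) / 17 ≈ 0.059353 per day
P(29) = 70 · e^(0.059353·29) = 70 · 5.59143 ≈ 391.4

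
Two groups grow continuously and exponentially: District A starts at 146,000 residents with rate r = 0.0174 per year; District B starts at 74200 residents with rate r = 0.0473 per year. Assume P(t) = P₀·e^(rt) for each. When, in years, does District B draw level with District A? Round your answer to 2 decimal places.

146000·e^(0.0174t) = 74200·e^(0.0473t)
146000/74200 = e^((0.0473 − 0.0174)t) → ln(1.96765) = 0.0299·t
t = 0.67684 / 0.0299

t ≈ 22.64 years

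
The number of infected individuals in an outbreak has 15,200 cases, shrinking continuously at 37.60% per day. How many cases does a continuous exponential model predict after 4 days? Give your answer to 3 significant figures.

P(4) = 15200 · e^(-0.376·4) = 15200 · e^(-1.504)
= 15200 · 0.22224 ≈ 3378.04

≈ 3,380 cases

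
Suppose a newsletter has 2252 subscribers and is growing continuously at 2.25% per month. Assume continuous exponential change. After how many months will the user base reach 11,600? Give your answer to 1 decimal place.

11600 = 2252 · e^(0.0225·t)
t = ln(11600/2252) / 0.0225 = ln(5.15098) / 0.0225 = 1.63919 / 0.0225

t ≈ 72.9 months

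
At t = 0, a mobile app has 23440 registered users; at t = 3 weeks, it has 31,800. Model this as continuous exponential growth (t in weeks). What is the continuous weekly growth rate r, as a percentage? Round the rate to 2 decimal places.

31800 = 23440 · e^(r·3)
e^(3r) = 31800/23440 = 1.35666
r = ln(1.35666) / 3 = 0.30502 / 3

r ≈ 10.17% per week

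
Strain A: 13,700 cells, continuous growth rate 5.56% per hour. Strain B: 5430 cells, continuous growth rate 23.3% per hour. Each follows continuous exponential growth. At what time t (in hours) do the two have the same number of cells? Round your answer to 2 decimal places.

t ≈ 5.22 hours

13700·e^(0.0556t) = 5430·e^(0.233t)
13700/5430 = e^((0.233 − 0.0556)t) → ln(2.52302) = 0.1774·t
t = 0.92546 / 0.1774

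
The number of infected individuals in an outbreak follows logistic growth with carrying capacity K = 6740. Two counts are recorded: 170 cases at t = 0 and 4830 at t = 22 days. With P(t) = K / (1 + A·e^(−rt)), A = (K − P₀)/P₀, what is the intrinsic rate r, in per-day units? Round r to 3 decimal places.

r ≈ 0.208 per day

A = (6740 − 170)/170 = 38.64706
4830 = 6740/(1 + 38.64706·e^(−r·22)) → e^(−22r) = (1.39545 − 1)/38.64706 = 0.010232
r = −ln(0.010232)/22 = 4.58221/22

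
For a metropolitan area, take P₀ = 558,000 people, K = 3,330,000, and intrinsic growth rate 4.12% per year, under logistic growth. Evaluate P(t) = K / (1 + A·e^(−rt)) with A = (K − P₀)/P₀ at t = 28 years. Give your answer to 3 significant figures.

≈ 1,300,000 people

A = (3330000 − 558000)/558000 = 4.96774
P(28) = 3330000 / (1 + 4.96774·e^(−0.0412·28)) = 3330000 / (1 + 4.96774·0.315499)
= 3330000 / 2.56732 ≈ 1297073.82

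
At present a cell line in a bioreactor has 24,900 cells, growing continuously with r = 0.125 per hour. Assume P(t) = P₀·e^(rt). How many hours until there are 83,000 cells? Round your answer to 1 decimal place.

83000 = 24900 · e^(0.125·t)
t = ln(83000/24900) / 0.125 = ln(3.33333) / 0.125 = 1.20397 / 0.125

t ≈ 9.6 hours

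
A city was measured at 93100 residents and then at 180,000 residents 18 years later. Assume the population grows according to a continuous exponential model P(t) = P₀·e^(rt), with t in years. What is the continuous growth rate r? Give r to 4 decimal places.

180000 = 93100 · e^(r·18)
e^(18r) = 180000/93100 = 1.9334
r = ln(1.9334) / 18 = 0.65928 / 18

r ≈ 0.0366 per year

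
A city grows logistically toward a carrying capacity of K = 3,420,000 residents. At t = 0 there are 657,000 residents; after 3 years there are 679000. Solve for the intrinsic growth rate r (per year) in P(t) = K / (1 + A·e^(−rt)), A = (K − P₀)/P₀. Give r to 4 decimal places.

A = (3420000 − 657000)/657000 = 4.20548
679000 = 3420000/(1 + 4.20548·e^(−r·3)) → e^(−3r) = (5.03682 − 1)/4.20548 = 0.959895
r = −ln(0.959895)/3 = 0.04093/3

r ≈ 0.0136 per year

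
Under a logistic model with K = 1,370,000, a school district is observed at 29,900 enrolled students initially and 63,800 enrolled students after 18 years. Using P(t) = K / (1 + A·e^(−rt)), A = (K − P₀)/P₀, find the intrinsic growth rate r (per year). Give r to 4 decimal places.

r ≈ 0.0435 per year

A = (1370000 − 29900)/29900 = 44.8194
63800 = 1370000/(1 + 44.8194·e^(−r·18)) → e^(−18r) = (21.47335 − 1)/44.8194 = 0.456797
r = −ln(0.456797)/18 = 0.78352/18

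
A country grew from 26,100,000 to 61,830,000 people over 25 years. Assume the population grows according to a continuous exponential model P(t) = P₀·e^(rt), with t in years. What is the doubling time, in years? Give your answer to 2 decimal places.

doubling time ≈ 20.09 years

r = ln(61830000/26100000) / 25 = ln(2.36897) / 25 ≈ 0.034498 per year
doubling time = ln 2 / |r| = 0.69315 / 0.034498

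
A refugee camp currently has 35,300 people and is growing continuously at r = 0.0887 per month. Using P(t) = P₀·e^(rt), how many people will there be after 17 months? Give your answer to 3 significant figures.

≈ 159,000 people

P(17) = 35300 · e^(0.0887·17) = 35300 · e^(1.5079)
= 35300 · 4.51723 ≈ 159458.38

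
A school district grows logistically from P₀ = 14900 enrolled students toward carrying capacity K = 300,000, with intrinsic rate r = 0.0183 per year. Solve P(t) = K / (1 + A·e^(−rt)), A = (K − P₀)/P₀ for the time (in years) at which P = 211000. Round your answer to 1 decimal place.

t ≈ 208.5 years

A = (300000 − 14900)/14900 = 19.13423
211000 = 300000/(1 + 19.13423·e^(−0.0183t)) → 1 + 19.13423·e^(−0.0183t) = 1.4218
e^(−0.0183t) = 0.022044 → t = ln(45.36317)/0.0183 = 3.8147/0.0183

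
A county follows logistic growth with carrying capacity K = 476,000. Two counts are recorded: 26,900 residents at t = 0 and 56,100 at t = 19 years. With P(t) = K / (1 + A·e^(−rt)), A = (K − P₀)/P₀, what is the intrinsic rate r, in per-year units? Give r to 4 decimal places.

r ≈ 0.0422 per year

A = (476000 − 26900)/26900 = 16.69517
56100 = 476000/(1 + 16.69517·e^(−r·19)) → e^(−19r) = (8.48485 − 1)/16.69517 = 0.448324
r = −ln(0.448324)/19 = 0.80224/19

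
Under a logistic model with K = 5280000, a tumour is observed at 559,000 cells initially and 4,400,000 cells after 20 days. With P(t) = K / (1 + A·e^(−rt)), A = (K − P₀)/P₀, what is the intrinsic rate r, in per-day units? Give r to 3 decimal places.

r ≈ 0.187 per day

A = (5280000 − 559000)/559000 = 8.44544
4400000 = 5280000/(1 + 8.44544·e^(−r·20)) → e^(−20r) = (1.2 − 1)/8.44544 = 0.023681
r = −ln(0.023681)/20 = 3.74306/20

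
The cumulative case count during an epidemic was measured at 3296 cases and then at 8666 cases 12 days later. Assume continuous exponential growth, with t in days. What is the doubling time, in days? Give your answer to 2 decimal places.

doubling time ≈ 8.60 days

r = ln(8666/3296) / 12 = ln(2.62925) / 12 ≈ 0.080558 per day
doubling time = ln 2 / |r| = 0.69315 / 0.080558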